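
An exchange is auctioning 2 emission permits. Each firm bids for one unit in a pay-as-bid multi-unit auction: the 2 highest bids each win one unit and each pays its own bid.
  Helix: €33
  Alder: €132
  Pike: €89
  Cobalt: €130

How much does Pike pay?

Pike pays €0

Bids ranked high→low: 132 (Alder), 130 (Cobalt), 89 (Pike), 33 (Helix)
The 2 highest are Alder, Cobalt.
Pike does not win → €0.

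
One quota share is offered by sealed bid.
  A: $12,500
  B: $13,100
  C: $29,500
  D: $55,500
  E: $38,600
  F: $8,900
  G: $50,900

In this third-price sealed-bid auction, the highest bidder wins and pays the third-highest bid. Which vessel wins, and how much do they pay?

Bids in order: 55,500 (D) > 50,900 (G) > 38,600 (E) > 29,500 (C) > 13,100 (B) > 12,500 (A) > …
D wins; payment is bid #3 in the ranking = $38,600.

D pays $38,600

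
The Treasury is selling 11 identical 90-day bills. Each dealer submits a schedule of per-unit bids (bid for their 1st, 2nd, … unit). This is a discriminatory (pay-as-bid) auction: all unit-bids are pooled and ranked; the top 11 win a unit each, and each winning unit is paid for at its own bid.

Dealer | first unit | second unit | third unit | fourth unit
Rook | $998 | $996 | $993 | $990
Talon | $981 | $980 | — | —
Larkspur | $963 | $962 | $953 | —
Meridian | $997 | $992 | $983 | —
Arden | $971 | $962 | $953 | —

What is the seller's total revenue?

Total revenue: $10,844

Merging the schedules and taking the best 11: 998 (Rook-1), 997 (Meridian-1), 996 (Rook-2), 993 (Rook-3), 992 (Meridian-2), 990 (Rook-4), 983 (Meridian-3), 981 (Talon-1), 980 (Talon-2), 971 (Arden-1), 963 (Larkspur-1)
Next rejected bid: $962 (not a price — pay-as-bid).
Each winning unit pays its own bid.
Revenue = 998 + 997 + 996 + 993 + 992 + 990 + 983 + 981 + 980 + 971 + 963 = $10,844.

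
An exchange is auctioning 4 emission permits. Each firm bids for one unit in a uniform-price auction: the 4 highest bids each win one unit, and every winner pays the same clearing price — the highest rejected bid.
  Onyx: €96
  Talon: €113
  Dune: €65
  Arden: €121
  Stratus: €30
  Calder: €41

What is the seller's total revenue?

Total revenue: €164

Sorting: 121 (Arden), 113 (Talon), 96 (Onyx), 65 (Dune), 41 (Calder), 30 (Stratus)
Top 4: Arden, Talon, Onyx, Dune.
Clearing price = highest rejected bid = €41.
Total revenue = 4 × €41 = €164.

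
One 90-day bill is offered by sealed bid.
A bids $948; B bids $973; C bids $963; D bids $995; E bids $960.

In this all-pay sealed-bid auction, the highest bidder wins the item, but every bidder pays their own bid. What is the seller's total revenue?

All-pay sealed-bid auction: the highest bidder wins the item, but every bidder pays their own bid.
Sorting bids: 995 (D) > 973 (B) > 963 (C) > 960 (E) > 948 (A)
Every bidder forfeits their bid regardless of winning.
Revenue = 948 + 973 + 963 + 995 + 960 = $4,839.

Total revenue: $4,839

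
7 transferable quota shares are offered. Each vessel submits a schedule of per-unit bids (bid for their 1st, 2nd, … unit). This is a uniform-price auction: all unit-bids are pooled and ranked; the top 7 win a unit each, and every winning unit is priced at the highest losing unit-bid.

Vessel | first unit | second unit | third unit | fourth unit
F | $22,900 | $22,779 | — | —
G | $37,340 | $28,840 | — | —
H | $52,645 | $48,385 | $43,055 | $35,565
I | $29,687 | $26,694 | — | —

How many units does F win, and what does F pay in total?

All unit-bids, highest first — top 7: 52,645 (H-1), 48,385 (H-2), 43,055 (H-3), 37,340 (G-1), 35,565 (H-4), 29,687 (I-1), 28,840 (G-2)
Highest rejected unit-bid = $26,694.
F wins 0 unit(s) at $26,694 each.

F: 0 units, pays $0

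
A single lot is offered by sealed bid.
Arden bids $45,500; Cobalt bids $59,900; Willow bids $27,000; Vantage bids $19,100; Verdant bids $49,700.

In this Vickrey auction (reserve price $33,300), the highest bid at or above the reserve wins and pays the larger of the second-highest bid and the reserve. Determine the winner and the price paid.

Vickrey auction (reserve price $33,300): the highest bid at or above the reserve wins and pays the larger of the second-highest bid and the reserve.
Bids ranked: 59,900 (Cobalt) > 49,700 (Verdant) > 45,500 (Arden) > 27,000 (Willow) > 19,100 (Vantage)
Highest eligible bid: Cobalt at $59,900.
max(second-highest $49,700, reserve $33,300) = $49,700; the reserve does not bind.

Cobalt pays $49,700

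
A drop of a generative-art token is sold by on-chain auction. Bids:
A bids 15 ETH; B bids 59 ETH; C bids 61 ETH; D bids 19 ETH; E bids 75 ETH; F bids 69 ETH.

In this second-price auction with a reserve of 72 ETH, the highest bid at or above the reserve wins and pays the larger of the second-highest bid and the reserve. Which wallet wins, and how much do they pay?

E pays 72 ETH

Bids ranked: 75 (E) > 69 (F) > 61 (C) > 59 (B) > 19 (D) > 15 (A)
E has the top bid at or above the reserve (75 ETH).
Second-highest bid 69 ETH is below the reserve 72 ETH, so the reserve binds → payment 72 ETH.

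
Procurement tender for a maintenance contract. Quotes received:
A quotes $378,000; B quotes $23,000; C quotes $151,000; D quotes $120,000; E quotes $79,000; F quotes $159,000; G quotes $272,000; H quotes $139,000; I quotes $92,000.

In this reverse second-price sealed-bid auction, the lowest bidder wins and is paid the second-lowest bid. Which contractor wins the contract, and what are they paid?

Reverse second-price sealed-bid auction: the lowest bidder wins and is paid the second-lowest bid.
Bids in order: 23,000 (B) < 79,000 (E) < 92,000 (I) < 120,000 (D) < 139,000 (H) < 151,000 (C) < …
B wins with the lowest bid; price is set by the runner-up at $79,000.

B is paid $79,000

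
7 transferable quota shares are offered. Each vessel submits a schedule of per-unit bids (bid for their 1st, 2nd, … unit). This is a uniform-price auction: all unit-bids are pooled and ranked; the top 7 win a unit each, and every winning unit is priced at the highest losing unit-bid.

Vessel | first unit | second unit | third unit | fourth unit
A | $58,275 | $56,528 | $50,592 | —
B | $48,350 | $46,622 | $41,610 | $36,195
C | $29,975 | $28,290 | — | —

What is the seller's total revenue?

Total revenue: $209,825

Merging the schedules and taking the best 7: 58,275 (A-1), 56,528 (A-2), 50,592 (A-3), 48,350 (B-1), 46,622 (B-2), 41,610 (B-3), 36,195 (B-4)
The (k+1)-th unit-bid is $29,975.
Allocation: A 3, B 4. Every unit priced at $29,975.
Revenue = 7 × 29,975 = $209,825.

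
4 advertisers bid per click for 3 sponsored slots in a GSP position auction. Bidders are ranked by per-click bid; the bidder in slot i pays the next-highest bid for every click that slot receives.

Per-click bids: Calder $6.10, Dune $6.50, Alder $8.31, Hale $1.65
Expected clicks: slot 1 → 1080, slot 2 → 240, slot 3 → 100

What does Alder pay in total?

Alder pays $7020.00

Sorting advertisers: $8.31 (Alder) > $6.50 (Dune) > $6.10 (Calder) > $1.65 (Hale)
Alder holds slot 1 → pays next bid $6.50 × 1080 clicks = $7020.00.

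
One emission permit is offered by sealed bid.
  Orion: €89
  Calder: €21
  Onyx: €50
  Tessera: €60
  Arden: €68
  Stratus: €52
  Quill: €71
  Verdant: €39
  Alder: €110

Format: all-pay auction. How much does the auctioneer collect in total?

Sorting bids: 110 (Alder) > 89 (Orion) > 71 (Quill) > 68 (Arden) > 60 (Tessera) > 52 (Stratus) > …
Alder wins with the top bid; all bids are sunk regardless.
Every bidder forfeits their bid regardless of winning.
Revenue = 89 + 21 + 50 + 60 + 68 + 52 + 71 + 39 + 110 = €560.

Total revenue: €560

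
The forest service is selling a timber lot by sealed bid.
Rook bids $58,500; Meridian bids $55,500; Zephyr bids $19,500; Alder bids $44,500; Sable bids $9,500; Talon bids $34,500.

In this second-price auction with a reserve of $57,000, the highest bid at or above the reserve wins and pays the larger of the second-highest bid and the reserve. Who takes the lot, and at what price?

Second-price auction with a reserve of $57,000: the highest bid at or above the reserve wins and pays the larger of the second-highest bid and the reserve.
Bids in order: 58,500 (Rook) > 55,500 (Meridian) > 44,500 (Alder) > 34,500 (Talon) > 19,500 (Zephyr) > 9,500 (Sable)
Highest eligible bid: Rook at $58,500.
Second-highest bid $55,500 is below the reserve $57,000, so the reserve binds → payment $57,000.

Rook pays $57,000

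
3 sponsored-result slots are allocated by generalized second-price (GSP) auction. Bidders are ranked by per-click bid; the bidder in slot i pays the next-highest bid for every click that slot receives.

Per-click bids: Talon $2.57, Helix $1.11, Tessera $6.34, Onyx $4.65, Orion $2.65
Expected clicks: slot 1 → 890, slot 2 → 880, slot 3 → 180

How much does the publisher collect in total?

Total revenue: $6933.10

Ranked by bid: $6.34 (Tessera) > $4.65 (Onyx) > $2.65 (Orion) > $2.57 (Talon) > …
Slot 1: Tessera pays $4.65 × 890 = $4138.50
Slot 2: Onyx pays $2.65 × 880 = $2332.00
Slot 3: Orion pays $2.57 × 180 = $462.60
Total = $6933.10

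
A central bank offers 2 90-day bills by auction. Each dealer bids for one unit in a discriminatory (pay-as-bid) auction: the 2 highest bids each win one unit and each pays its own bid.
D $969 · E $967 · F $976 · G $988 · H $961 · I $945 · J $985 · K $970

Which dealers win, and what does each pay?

Sorting: 988 (G), 985 (J), 976 (F), 970 (K), …
Winners (2 units): G, J.
Each winner pays its own bid: G $988, J $985.

G $988, J $985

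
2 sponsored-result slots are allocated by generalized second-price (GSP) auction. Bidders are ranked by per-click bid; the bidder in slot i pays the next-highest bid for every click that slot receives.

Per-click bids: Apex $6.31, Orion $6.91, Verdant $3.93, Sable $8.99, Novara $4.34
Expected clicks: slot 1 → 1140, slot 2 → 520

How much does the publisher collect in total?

Ranked by bid: $8.99 (Sable) > $6.91 (Orion) > $6.31 (Apex) > …
Slot 1: Sable pays $6.91 × 1140 = $7877.40
Slot 2: Orion pays $6.31 × 520 = $3281.20
Total = $11158.60

Total revenue: $11158.60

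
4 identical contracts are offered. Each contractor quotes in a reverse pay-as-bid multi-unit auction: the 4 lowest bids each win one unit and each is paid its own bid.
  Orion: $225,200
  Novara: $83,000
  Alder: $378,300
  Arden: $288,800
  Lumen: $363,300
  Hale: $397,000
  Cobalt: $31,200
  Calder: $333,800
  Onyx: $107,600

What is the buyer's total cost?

Total cost: $447,000

Sorting: 31,200 (Cobalt), 83,000 (Novara), 107,600 (Onyx), 225,200 (Orion), 288,800 (Arden), 333,800 (Calder), …
The 4 lowest are Cobalt, Novara, Onyx, Orion.
Total cost = 31,200 + 83,000 + 107,600 + 225,200 = $447,000.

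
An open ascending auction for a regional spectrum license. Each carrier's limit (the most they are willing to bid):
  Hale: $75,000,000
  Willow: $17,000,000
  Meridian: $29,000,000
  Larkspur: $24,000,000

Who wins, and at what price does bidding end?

Open ascending-bid auction: the price rises until one bidder remains; the winner pays the price at which the last rival dropped out.
Limits in order: 75,000,000 (Hale) > 29,000,000 (Meridian) > 24,000,000 (Larkspur) > 17,000,000 (Willow)
Once the price passes $29,000,000, only Hale is left; the hammer falls at Meridian's limit of $29,000,000.

Hale wins at $29,000,000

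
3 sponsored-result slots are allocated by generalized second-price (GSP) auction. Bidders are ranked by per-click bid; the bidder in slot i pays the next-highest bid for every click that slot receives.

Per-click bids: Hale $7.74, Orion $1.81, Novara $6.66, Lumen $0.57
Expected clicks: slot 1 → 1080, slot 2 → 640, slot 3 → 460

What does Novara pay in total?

Sorting advertisers: $7.74 (Hale) > $6.66 (Novara) > $1.81 (Orion) > $0.57 (Lumen)
Novara holds slot 2 → pays next bid $1.81 × 640 clicks = $1158.40.

Novara pays $1158.40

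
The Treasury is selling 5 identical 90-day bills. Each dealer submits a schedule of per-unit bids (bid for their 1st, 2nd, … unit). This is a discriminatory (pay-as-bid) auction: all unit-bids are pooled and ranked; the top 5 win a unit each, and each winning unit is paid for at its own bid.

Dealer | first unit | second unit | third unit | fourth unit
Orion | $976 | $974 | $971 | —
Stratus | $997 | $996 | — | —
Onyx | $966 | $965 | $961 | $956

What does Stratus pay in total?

Stratus pays $1,993

All unit-bids, highest first — top 5: 997 (Stratus-1), 996 (Stratus-2), 976 (Orion-1), 974 (Orion-2), 971 (Orion-3)
Next rejected bid: $966 (not a price — pay-as-bid).
Stratus's winning unit-bids: 997 + 996 = $1,993.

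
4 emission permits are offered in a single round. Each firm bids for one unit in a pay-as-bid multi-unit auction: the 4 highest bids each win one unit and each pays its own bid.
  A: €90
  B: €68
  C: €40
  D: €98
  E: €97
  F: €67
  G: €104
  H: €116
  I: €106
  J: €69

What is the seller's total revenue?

Total revenue: €424

Bids ranked high→low: 116 (H), 106 (I), 104 (G), 98 (D), 97 (E), 90 (A), …
The 4 highest are H, I, G, D.
Total revenue = 116 + 106 + 104 + 98 = €424.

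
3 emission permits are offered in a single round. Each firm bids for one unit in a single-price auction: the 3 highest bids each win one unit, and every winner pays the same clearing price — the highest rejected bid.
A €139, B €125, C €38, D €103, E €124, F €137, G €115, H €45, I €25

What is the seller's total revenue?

Total revenue: €372

Bids ranked high→low: 139 (A), 137 (F), 125 (B), 124 (E), 115 (G), …
Top 3: A, F, B.
First losing bid is E's €124, which sets the uniform price.
Total revenue = 3 × €124 = €372.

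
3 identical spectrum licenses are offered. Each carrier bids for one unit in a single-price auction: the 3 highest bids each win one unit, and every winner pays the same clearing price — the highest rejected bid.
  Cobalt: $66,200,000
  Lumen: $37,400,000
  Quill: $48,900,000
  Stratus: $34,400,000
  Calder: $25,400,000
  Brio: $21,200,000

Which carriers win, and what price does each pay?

Cobalt, Quill, Lumen; each pays $34,400,000

Bids ranked high→low: 66,200,000 (Cobalt), 48,900,000 (Quill), 37,400,000 (Lumen), 34,400,000 (Stratus), 25,400,000 (Calder), …
Top 3: Cobalt, Quill, Lumen.
Clearing price = highest rejected bid = $34,400,000.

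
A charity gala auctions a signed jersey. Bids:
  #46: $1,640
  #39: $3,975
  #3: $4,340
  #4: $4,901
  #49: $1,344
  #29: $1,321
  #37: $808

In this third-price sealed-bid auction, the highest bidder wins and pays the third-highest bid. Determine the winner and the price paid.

#4 pays $3,975

Third-price sealed-bid auction: the highest bidder wins and pays the third-highest bid.
Bids in order: 4,901 (#4) > 4,340 (#3) > 3,975 (#39) > 1,640 (#46) > 1,344 (#49) > 1,321 (#29) > …
#4 is highest; pays the third-highest bid, $3,975.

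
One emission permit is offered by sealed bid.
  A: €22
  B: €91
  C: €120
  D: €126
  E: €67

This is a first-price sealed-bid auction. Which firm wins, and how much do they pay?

Rule: the highest bidder wins and pays their own bid.
Bids ranked: 126 (D) > 120 (C) > 91 (B) > 67 (E) > 22 (A)
D has the highest bid and pays exactly that: €126.

D pays €126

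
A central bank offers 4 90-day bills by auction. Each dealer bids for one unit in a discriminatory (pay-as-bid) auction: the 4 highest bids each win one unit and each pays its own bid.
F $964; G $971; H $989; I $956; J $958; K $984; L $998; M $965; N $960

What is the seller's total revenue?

Total revenue: $3,942

Bids ranked high→low: 998 (L), 989 (H), 984 (K), 971 (G), 965 (M), 964 (F), …
The 4 highest are L, H, K, G.
Total revenue = 998 + 989 + 984 + 971 = $3,942.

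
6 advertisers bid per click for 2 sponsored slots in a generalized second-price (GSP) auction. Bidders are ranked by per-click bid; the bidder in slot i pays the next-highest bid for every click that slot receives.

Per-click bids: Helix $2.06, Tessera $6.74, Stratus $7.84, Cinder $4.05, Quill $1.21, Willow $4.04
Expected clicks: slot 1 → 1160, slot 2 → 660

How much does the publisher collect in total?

Ranked by bid: $7.84 (Stratus) > $6.74 (Tessera) > $4.05 (Cinder) > …
Slot 1: Stratus pays $6.74 × 1160 = $7818.40
Slot 2: Tessera pays $4.05 × 660 = $2673.00
Total = $10491.40

Total revenue: $10491.40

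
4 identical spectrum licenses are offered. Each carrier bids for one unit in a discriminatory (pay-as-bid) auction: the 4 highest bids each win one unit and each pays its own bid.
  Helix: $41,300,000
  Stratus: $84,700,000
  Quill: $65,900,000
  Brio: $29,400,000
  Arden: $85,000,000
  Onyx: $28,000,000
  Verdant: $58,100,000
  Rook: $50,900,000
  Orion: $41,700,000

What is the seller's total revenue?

Bids ranked high→low: 85,000,000 (Arden), 84,700,000 (Stratus), 65,900,000 (Quill), 58,100,000 (Verdant), 50,900,000 (Rook), 41,700,000 (Orion), …
Winners (4 units): Arden, Stratus, Quill, Verdant.
Total revenue = 85,000,000 + 84,700,000 + 65,900,000 + 58,100,000 = $293,700,000.

Total revenue: $293,700,000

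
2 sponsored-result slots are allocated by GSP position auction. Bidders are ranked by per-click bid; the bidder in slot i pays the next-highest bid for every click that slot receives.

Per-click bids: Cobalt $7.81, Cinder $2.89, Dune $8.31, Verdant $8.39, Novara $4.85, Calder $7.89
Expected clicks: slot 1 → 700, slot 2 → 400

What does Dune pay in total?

Sorting advertisers: $8.39 (Verdant) > $8.31 (Dune) > $7.89 (Calder) > …
Dune holds slot 2 → pays next bid $7.89 × 400 clicks = $3156.00.

Dune pays $3156.00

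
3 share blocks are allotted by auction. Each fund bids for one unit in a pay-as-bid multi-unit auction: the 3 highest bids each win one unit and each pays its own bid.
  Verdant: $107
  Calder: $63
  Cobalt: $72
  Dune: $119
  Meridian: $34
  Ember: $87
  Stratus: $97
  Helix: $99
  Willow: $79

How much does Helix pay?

Helix pays $99

Sorting: 119 (Dune), 107 (Verdant), 99 (Helix), 97 (Stratus), 87 (Ember), …
Top 3: Dune, Verdant, Helix.
Helix wins → own bid $99.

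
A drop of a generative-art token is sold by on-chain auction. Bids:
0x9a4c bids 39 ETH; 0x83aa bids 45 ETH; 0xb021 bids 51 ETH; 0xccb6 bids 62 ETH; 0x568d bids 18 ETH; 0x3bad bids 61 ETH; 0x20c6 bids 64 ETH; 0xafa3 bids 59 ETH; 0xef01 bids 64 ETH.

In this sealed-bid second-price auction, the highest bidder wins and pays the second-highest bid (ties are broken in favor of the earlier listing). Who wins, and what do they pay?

0x20c6 pays 64 ETH

Sealed-bid second-price auction: the highest bidder wins and pays the second-highest bid.
Sorting bids: 64 (0x20c6) > 64 (0xef01) > 62 (0xccb6) > 61 (0x3bad) > 59 (0xafa3) > 51 (0xb021) > …
0x20c6 and 0xef01 tie at 64 ETH; tie-break gives it to 0x20c6.
0x20c6 wins with the highest bid; price is set by the runner-up at 64 ETH.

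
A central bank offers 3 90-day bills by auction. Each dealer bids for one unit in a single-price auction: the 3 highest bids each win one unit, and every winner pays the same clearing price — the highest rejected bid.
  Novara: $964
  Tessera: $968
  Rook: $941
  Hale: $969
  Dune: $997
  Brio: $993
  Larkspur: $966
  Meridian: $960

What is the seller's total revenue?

Bids ranked high→low: 997 (Dune), 993 (Brio), 969 (Hale), 968 (Tessera), 966 (Larkspur), …
Winners (3 units): Dune, Brio, Hale.
Highest unsuccessful bid: $968 → clearing price.
Total revenue = 3 × $968 = $2,904.

Total revenue: $2,904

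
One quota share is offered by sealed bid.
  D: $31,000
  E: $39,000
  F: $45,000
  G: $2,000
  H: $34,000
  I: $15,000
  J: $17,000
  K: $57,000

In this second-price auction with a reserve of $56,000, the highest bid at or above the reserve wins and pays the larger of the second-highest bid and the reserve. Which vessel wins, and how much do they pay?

Rule: the highest bid at or above the reserve wins and pays the larger of the second-highest bid and the reserve.
Bids ranked: 57,000 (K) > 45,000 (F) > 39,000 (E) > 34,000 (H) > 31,000 (D) > 17,000 (J) > …
Highest eligible bid: K at $57,000.
Second-highest bid $45,000 is below the reserve $56,000, so the reserve binds → payment $56,000.

K pays $56,000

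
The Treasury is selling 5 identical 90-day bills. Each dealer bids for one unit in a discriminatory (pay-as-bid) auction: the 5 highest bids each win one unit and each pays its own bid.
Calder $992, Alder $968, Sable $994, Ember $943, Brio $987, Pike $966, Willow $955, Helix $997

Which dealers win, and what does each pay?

Sorting: 997 (Helix), 994 (Sable), 992 (Calder), 987 (Brio), 968 (Alder), 966 (Pike), 955 (Willow), …
The 5 highest are Helix, Sable, Calder, Brio, Alder.
Each winner pays its own bid: Helix $997, Sable $994, Calder $992, Brio $987, Alder $968.

Helix $997, Sable $994, Calder $992, Brio $987, Alder $968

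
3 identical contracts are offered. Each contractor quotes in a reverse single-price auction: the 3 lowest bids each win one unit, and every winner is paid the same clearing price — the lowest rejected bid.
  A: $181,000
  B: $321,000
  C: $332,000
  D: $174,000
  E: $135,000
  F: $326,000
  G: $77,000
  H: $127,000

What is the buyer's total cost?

Bids ranked low→high: 77,000 (G), 127,000 (H), 135,000 (E), 174,000 (D), 181,000 (A), …
Winners (3 units): G, H, E.
Clearing price = lowest rejected bid = $174,000.
Total cost = 3 × $174,000 = $522,000.

Total cost: $522,000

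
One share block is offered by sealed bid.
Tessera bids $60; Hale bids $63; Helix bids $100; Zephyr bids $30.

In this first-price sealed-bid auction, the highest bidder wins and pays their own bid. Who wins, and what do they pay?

Sorting bids: 100 (Helix) > 63 (Hale) > 60 (Tessera) > 30 (Zephyr)
Helix has the highest bid and pays exactly that: $100.

Helix pays $100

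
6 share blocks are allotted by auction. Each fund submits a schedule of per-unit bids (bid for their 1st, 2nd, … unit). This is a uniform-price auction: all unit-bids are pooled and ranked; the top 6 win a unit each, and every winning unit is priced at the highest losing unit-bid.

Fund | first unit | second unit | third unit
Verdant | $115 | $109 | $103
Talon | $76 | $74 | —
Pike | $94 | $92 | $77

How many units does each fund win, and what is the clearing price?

Pike 3, Verdant 3; clearing price $76

All unit-bids, highest first — top 6: 115 (Verdant-1), 109 (Verdant-2), 103 (Verdant-3), 94 (Pike-1), 92 (Pike-2), 77 (Pike-3)
Highest rejected unit-bid = $76.
Allocation: Pike 3, Verdant 3.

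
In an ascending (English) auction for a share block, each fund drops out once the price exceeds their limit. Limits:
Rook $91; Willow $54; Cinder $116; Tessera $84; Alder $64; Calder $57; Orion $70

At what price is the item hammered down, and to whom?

Ascending (English) auction: the price rises until one bidder remains; the winner pays the price at which the last rival dropped out.
Limits ranked: 116 (Cinder) > 91 (Rook) > 84 (Tessera) > 70 (Orion) > 64 (Alder) > 57 (Calder) > …
Once the price passes $91, only Cinder is left; the hammer falls at Rook's limit of $91.

Cinder wins at $91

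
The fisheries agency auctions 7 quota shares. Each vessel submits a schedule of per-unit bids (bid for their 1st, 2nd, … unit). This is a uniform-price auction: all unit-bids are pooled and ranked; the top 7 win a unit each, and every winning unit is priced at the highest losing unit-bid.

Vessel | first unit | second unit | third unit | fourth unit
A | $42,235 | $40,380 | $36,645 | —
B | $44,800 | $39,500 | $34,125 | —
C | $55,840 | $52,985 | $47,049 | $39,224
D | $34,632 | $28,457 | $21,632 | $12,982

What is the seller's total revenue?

Total revenue: $274,568

Merging the schedules and taking the best 7: 55,840 (C-1), 52,985 (C-2), 47,049 (C-3), 44,800 (B-1), 42,235 (A-1), 40,380 (A-2), 39,500 (B-2)
The (k+1)-th unit-bid is $39,224.
Allocation: A 2, B 2, C 3. Every unit priced at $39,224.
Revenue = 7 × 39,224 = $274,568.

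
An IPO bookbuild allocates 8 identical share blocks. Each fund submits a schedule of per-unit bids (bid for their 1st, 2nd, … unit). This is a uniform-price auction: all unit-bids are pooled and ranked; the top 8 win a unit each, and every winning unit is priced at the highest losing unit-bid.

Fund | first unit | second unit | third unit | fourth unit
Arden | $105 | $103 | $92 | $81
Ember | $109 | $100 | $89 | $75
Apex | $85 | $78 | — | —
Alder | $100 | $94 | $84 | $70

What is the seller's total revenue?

Total revenue: $680

Merging the schedules and taking the best 8: 109 (Ember-1), 105 (Arden-1), 103 (Arden-2), 100 (Ember-2), 100 (Alder-1), 94 (Alder-2), 92 (Arden-3), 89 (Ember-3)
First bid not allocated: $85.
Allocation: Alder 2, Arden 3, Ember 3. Every unit priced at $85.
Revenue = 8 × 85 = $680.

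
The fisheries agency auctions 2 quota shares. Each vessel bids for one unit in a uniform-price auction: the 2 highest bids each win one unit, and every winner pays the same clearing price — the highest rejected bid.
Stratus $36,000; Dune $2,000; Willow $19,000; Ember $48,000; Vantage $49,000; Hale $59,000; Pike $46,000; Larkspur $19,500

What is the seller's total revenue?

Sorting: 59,000 (Hale), 49,000 (Vantage), 48,000 (Ember), 46,000 (Pike), …
The 2 highest are Hale, Vantage.
First losing bid is Ember's $48,000, which sets the uniform price.
Total revenue = 2 × $48,000 = $96,000.

Total revenue: $96,000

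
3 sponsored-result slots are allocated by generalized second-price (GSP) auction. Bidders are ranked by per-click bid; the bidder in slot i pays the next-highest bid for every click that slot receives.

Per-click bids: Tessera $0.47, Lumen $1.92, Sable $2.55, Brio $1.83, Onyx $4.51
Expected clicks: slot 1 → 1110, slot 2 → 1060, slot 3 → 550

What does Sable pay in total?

Per-click bids in order: $4.51 (Onyx) > $2.55 (Sable) > $1.92 (Lumen) > $1.83 (Brio) > …
Sable holds slot 2 → pays next bid $1.92 × 1060 clicks = $2035.20.

Sable pays $2035.20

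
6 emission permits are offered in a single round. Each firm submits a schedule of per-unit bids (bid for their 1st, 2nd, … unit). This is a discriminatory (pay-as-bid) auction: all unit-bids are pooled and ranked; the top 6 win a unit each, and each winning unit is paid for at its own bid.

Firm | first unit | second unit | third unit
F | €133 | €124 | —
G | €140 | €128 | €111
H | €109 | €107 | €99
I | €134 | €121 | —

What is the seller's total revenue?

Total revenue: €780

Pooled unit-bids ranked (top 6): 140 (G-1), 134 (I-1), 133 (F-1), 128 (G-2), 124 (F-2), 121 (I-2)
Next rejected bid: €111 (not a price — pay-as-bid).
Each winning unit pays its own bid.
Revenue = 140 + 134 + 133 + 128 + 124 + 121 = €780.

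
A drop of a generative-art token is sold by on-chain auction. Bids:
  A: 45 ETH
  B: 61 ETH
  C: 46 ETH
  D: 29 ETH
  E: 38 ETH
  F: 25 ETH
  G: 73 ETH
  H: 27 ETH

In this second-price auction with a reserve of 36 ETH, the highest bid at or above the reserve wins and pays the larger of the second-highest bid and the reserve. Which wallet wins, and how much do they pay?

G pays 61 ETH

Rule: the highest bid at or above the reserve wins and pays the larger of the second-highest bid and the reserve.
Bids in order: 73 (G) > 61 (B) > 46 (C) > 45 (A) > 38 (E) > 29 (D) > …
G has the top bid at or above the reserve (73 ETH).
Second-highest bid 61 ETH exceeds the reserve 36 ETH → payment 61 ETH.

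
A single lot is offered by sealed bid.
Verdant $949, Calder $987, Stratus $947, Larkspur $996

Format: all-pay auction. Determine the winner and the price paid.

All-pay auction: the highest bidder wins the item, but every bidder pays their own bid.
Bids in order: 996 (Larkspur) > 987 (Calder) > 949 (Verdant) > 947 (Stratus)
Larkspur wins with the top bid; all bids are sunk regardless.

Larkspur pays $996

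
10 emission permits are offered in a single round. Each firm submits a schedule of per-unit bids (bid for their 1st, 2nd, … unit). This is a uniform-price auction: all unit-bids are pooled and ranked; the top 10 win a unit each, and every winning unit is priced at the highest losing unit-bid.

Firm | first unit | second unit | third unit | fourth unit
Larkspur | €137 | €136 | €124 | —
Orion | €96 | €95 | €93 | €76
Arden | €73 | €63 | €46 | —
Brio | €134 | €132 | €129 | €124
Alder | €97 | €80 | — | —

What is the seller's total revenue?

Pooled unit-bids ranked (top 10): 137 (Larkspur-1), 136 (Larkspur-2), 134 (Brio-1), 132 (Brio-2), 129 (Brio-3), 124 (Larkspur-3), 124 (Brio-4), 97 (Alder-1), 96 (Orion-1), 95 (Orion-2)
Highest rejected unit-bid = €93.
Allocation: Alder 1, Brio 4, Larkspur 3, Orion 2. Every unit priced at €93.
Revenue = 10 × 93 = €930.

Total revenue: €930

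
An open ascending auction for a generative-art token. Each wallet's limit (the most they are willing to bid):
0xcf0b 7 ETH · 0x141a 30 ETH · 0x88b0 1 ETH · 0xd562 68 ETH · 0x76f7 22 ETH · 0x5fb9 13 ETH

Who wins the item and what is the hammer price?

0xd562 wins at 30 ETH

Sorting limits: 68 (0xd562) > 30 (0x141a) > 22 (0x76f7) > 13 (0x5fb9) > 7 (0xcf0b) > 1 (0x88b0)
0x141a is the last rival to drop out, at 30 ETH; 0xd562 remains and wins at that price.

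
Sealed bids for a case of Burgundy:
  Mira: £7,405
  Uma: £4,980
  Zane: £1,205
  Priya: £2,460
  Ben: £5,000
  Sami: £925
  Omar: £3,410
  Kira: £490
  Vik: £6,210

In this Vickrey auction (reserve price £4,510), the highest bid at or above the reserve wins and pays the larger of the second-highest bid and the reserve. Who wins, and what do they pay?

Mira pays £6,210

Bids ranked: 7,405 (Mira) > 6,210 (Vik) > 5,000 (Ben) > 4,980 (Uma) > 3,410 (Omar) > 2,460 (Priya) > …
Highest eligible bid: Mira at £7,405.
Second-highest bid £6,210 exceeds the reserve £4,510 → payment £6,210.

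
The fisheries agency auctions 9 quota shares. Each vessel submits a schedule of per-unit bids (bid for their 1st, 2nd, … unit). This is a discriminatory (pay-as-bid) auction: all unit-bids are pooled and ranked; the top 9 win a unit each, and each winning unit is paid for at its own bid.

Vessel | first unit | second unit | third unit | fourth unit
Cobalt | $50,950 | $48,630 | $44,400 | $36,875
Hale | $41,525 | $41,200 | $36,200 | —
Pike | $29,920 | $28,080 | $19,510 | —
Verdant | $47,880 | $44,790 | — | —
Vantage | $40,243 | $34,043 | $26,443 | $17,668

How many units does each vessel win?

Cobalt 4, Hale 2, Vantage 1, Verdant 2

Merging the schedules and taking the best 9: 50,950 (Cobalt-1), 48,630 (Cobalt-2), 47,880 (Verdant-1), 44,790 (Verdant-2), 44,400 (Cobalt-3), 41,525 (Hale-1), 41,200 (Hale-2), 40,243 (Vantage-1), 36,875 (Cobalt-4)
Next rejected bid: $36,200 (not a price — pay-as-bid).
Allocation: Cobalt 4, Hale 2, Vantage 1, Verdant 2.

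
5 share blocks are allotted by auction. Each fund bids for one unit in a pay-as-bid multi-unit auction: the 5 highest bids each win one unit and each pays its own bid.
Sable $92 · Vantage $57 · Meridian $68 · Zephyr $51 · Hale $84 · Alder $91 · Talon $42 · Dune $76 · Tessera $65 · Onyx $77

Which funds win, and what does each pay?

Sable $92, Alder $91, Hale $84, Onyx $77, Dune $76

Ordering the bids: 92 (Sable), 91 (Alder), 84 (Hale), 77 (Onyx), 76 (Dune), 68 (Meridian), 65 (Tessera), …
The 5 highest are Sable, Alder, Hale, Onyx, Dune.
Each winner pays its own bid: Sable $92, Alder $91, Hale $84, Onyx $77, Dune $76.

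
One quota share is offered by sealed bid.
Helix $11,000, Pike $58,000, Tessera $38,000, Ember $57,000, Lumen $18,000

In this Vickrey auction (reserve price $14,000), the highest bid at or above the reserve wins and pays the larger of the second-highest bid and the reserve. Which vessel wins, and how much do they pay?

Pike pays $57,000

Bids in order: 58,000 (Pike) > 57,000 (Ember) > 38,000 (Tessera) > 18,000 (Lumen) > 11,000 (Helix)
Pike has the top bid at or above the reserve ($58,000).
Second-highest bid $57,000 exceeds the reserve $14,000 → payment $57,000.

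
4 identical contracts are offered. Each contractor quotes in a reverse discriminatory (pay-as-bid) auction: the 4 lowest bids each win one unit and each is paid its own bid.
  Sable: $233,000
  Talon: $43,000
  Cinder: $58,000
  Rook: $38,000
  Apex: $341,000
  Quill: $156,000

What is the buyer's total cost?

Bids ranked low→high: 38,000 (Rook), 43,000 (Talon), 58,000 (Cinder), 156,000 (Quill), 233,000 (Sable), 341,000 (Apex)
Winners (4 units): Rook, Talon, Cinder, Quill.
Total cost = 38,000 + 43,000 + 58,000 + 156,000 = $295,000.

Total cost: $295,000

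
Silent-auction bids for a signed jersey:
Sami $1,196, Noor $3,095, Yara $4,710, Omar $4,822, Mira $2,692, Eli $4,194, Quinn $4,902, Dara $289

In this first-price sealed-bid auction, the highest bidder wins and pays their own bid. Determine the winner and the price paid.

Rule: the highest bidder wins and pays their own bid.
Sorting bids: 4,902 (Quinn) > 4,822 (Omar) > 4,710 (Yara) > 4,194 (Eli) > 3,095 (Noor) > 2,692 (Mira) > …
Quinn is highest → pays own bid, $4,902.

Quinn pays $4,902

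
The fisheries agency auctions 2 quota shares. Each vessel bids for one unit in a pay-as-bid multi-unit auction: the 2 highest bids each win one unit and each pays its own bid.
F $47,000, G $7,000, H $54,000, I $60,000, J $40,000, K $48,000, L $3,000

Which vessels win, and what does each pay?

I $60,000, H $54,000

Bids ranked high→low: 60,000 (I), 54,000 (H), 48,000 (K), 47,000 (F), …
Top 2: I, H.
Each winner pays its own bid: I $60,000, H $54,000.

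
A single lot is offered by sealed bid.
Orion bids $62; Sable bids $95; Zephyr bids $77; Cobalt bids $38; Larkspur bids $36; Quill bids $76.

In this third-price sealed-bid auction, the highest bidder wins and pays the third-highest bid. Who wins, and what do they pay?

Sable pays $76

Bids ranked: 95 (Sable) > 77 (Zephyr) > 76 (Quill) > 62 (Orion) > 38 (Cobalt) > 36 (Larkspur)
Sable is highest; pays the third-highest bid, $76.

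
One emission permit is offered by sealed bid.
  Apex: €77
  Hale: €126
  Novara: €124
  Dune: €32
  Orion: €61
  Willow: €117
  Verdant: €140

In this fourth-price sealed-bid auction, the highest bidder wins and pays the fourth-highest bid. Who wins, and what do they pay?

Fourth-price sealed-bid auction: the highest bidder wins and pays the fourth-highest bid.
Bids in order: 140 (Verdant) > 126 (Hale) > 124 (Novara) > 117 (Willow) > 77 (Apex) > 61 (Orion) > …
Verdant wins; payment is bid #4 in the ranking = €117.

Verdant pays €117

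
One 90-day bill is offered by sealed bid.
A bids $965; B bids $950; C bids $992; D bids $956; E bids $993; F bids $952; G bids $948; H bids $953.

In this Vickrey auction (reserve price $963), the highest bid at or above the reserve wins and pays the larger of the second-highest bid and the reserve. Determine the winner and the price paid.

Bids in order: 993 (E) > 992 (C) > 965 (A) > 956 (D) > 953 (H) > 952 (F) > …
Highest eligible bid: E at $993.
Second-highest bid $992 exceeds the reserve $963 → payment $992.

E pays $992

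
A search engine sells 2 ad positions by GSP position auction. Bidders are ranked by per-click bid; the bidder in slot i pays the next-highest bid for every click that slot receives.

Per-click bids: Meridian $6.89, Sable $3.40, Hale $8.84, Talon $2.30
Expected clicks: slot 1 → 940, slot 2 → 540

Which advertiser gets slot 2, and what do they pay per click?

Meridian; $3.40 per click

Sorting advertisers: $8.84 (Hale) > $6.89 (Meridian) > $3.40 (Sable) > …
Slot 2 goes to the second-ranked bidder, Meridian, who pays the next bid down: $3.40/click.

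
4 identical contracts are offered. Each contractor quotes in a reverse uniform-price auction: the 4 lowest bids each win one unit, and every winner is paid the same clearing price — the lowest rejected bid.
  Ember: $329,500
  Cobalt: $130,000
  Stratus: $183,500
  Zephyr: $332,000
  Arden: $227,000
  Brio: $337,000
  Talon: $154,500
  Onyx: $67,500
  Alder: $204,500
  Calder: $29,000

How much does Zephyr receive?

Zephyr is paid $0

Bids ranked low→high: 29,000 (Calder), 67,500 (Onyx), 130,000 (Cobalt), 154,500 (Talon), 183,500 (Stratus), 204,500 (Alder), …
Lowest 4: Calder, Onyx, Cobalt, Talon.
First losing bid is Stratus's $183,500, which sets the uniform price.
Zephyr does not win → is paid $0.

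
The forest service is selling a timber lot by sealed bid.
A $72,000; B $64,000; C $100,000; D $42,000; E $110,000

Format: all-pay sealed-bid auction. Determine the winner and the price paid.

Rule: the highest bidder wins the item, but every bidder pays their own bid.
Sorting bids: 110,000 (E) > 100,000 (C) > 72,000 (A) > 64,000 (B) > 42,000 (D)
E wins with the top bid; all bids are sunk regardless.

E pays $110,000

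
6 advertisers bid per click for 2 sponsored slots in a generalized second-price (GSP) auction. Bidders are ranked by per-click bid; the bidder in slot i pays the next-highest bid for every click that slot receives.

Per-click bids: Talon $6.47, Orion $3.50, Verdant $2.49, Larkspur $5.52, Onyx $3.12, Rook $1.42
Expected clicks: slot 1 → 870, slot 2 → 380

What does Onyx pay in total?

Sorting advertisers: $6.47 (Talon) > $5.52 (Larkspur) > $3.50 (Orion) > …
Onyx ranks below slot 2 → no slot, pays nothing.

Onyx pays $0.00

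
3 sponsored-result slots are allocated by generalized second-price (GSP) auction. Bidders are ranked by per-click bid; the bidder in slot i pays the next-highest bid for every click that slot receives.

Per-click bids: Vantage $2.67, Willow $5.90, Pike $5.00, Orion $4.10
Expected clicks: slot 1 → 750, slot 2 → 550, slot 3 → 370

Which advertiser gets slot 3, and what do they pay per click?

Ranked by bid: $5.90 (Willow) > $5.00 (Pike) > $4.10 (Orion) > $2.67 (Vantage)
Slot 3 goes to the third-ranked bidder, Orion, who pays the next bid down: $2.67/click.

Orion; $2.67 per click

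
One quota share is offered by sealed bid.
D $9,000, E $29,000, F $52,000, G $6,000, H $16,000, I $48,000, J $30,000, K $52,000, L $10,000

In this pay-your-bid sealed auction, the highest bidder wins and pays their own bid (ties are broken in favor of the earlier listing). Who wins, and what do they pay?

F pays $52,000

Rule: the highest bidder wins and pays their own bid.
Bids in order: 52,000 (F) > 52,000 (K) > 48,000 (I) > 30,000 (J) > 29,000 (E) > 16,000 (H) > …
Tie at $52,000 → F wins by tie-break.
F is highest → pays own bid, $52,000.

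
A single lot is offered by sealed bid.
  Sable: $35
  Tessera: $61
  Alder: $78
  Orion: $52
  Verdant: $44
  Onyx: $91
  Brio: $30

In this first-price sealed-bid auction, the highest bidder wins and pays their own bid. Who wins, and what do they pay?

Bids in order: 91 (Onyx) > 78 (Alder) > 61 (Tessera) > 52 (Orion) > 44 (Verdant) > 35 (Sable) > …
First-price: Onyx pays what they bid, $91.

Onyx pays $91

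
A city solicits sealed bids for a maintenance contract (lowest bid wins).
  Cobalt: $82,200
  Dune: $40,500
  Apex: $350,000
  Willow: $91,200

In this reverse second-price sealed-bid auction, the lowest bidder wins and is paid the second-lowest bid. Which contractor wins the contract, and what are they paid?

Sorting bids: 40,500 (Dune) < 82,200 (Cobalt) < 91,200 (Willow) < 350,000 (Apex)
Second-price: Dune is paid Cobalt's bid of $82,200.

Dune is paid $82,200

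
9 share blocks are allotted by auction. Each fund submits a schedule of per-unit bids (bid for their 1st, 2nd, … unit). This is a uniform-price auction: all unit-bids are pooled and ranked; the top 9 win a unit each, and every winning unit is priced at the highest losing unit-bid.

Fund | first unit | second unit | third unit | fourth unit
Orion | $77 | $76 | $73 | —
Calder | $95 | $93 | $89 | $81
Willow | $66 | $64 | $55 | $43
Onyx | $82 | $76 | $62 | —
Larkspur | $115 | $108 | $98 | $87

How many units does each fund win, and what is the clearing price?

Calder 4, Larkspur 4, Onyx 1; clearing price $77

All unit-bids, highest first — top 9: 115 (Larkspur-1), 108 (Larkspur-2), 98 (Larkspur-3), 95 (Calder-1), 93 (Calder-2), 89 (Calder-3), 87 (Larkspur-4), 82 (Onyx-1), 81 (Calder-4)
The (k+1)-th unit-bid is $77.
Allocation: Calder 4, Larkspur 4, Onyx 1.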